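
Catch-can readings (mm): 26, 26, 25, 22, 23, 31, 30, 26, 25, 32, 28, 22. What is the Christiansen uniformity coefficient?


mean = 26.333333 mm
MAD = 2.611111 mm
CU = (1 - 2.611111/26.333333)*100

90.0844 %


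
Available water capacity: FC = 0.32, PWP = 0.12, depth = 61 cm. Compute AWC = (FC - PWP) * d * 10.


AWC = (FC - PWP) * d * 10
AWC = (0.32 - 0.12) * 61 * 10
AWC = 0.2000 * 61 * 10

122.0000 mm


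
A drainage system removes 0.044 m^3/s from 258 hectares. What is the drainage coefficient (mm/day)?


DC = Q * 86400 / (A * 10000) * 1000
DC = 0.044 * 86400 / (258 * 10000) * 1000
DC = 3801600.0000 / 2580000

1.4735 mm/day


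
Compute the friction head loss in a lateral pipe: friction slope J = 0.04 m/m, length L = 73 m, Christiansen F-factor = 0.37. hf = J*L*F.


hf = J * L * F = 0.04 * 73 * 0.37 = 1.0804 m

1.0804 m


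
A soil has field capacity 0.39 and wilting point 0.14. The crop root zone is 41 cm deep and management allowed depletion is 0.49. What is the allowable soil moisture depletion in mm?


SMD = (FC - PWP) * d * MAD * 10
SMD = (0.39 - 0.14) * 41 * 0.49 * 10
SMD = 0.2500 * 41 * 0.49 * 10

50.2250 mm


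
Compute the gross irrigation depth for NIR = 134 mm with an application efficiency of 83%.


Ea = 83% = 0.83
GID = NIR / Ea = 134 / 0.83 = 161.4458 mm

161.4458 mm


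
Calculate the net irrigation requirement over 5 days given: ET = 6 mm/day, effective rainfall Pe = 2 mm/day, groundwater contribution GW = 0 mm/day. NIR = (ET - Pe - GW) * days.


Daily deficit = ET - Pe - GW = 6 - 2 - 0 = 4 mm/day
NIR = 4 * 5 = 20 mm

20.0000 mm


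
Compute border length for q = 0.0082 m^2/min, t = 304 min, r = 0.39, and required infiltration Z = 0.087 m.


L = q*t/((1+r)*Z)
L = 0.0082*304/((1+0.39)*0.087)
L = 2.4928/0.12093

20.6136 m


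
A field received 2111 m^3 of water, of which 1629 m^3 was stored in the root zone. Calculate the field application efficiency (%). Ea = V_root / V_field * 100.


Ea = V_root / V_field * 100 = 1629 / 2111 * 100 = 77.1672%

77.1672 %


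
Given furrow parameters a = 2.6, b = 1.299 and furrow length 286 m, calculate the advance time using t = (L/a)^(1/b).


t = (L/a)^(1/b)
t = (286/2.6)^(1/1.299)
t = 110.000000^(1/1.299)

37.2830 min


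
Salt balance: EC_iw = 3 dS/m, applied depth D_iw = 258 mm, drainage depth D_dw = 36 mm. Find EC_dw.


EC_dw = EC_iw * D_iw / D_dw
EC_dw = 3 * 258 / 36
EC_dw = 774 / 36

21.5000 dS/m


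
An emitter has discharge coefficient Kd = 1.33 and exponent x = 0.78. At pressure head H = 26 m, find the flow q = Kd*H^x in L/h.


q = Kd * H^x = 1.33 * 26^0.78 = 1.33 * 12.696360

16.8862 L/h


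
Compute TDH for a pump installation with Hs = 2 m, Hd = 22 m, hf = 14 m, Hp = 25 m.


TDH = Hs + Hd + hf + Hp = 2 + 22 + 14 + 25 = 63

63 m


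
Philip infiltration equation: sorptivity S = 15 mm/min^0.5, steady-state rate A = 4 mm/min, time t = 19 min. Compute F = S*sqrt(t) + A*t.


F = S*sqrt(t) + A*t
F = 15*sqrt(19) + 4*19
F = 15*4.358899 + 76

141.3835 mm


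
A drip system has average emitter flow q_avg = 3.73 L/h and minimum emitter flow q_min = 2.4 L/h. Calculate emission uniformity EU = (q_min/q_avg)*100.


EU = (q_min/q_avg)*100 = (2.4/3.73)*100 = 64.3432%

64.3432 %


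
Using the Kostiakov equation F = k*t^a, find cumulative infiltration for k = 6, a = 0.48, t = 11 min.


F = k * t^a = 6 * 11^0.48
F = 6 * 3.161320

18.9679 mm


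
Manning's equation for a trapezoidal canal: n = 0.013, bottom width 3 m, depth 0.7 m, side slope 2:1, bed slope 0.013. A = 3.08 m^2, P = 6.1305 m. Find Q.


R = A/P = 3.08/6.1305 = 0.502406
Q = (1/0.013) * 3.08 * 0.502406^(2/3) * 0.013^0.5

17.0719 m^3/s


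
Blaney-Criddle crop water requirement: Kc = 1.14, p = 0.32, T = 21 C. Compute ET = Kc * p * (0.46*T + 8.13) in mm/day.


ET = Kc * p * (0.46*T + 8.13)
ET = 1.14 * 0.32 * (0.46*21 + 8.13)
ET = 1.14 * 0.32 * 17.7900

6.4898 mm/day


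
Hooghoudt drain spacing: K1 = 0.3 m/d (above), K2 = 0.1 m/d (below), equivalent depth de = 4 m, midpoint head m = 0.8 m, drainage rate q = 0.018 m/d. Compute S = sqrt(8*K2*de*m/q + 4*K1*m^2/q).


S^2 = 8*K2*de*m/q + 4*K1*m^2/q
S^2 = 8*0.1*4*0.8/0.018 + 4*0.3*0.8^2/0.018
S = sqrt(184.8889)

13.5974 m


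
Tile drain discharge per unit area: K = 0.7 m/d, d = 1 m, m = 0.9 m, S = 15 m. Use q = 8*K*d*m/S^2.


q = 8*K*d*m/S^2
q = 8*0.7*1*0.9/15^2
q = 5.0400 / 225

0.0224 m/d


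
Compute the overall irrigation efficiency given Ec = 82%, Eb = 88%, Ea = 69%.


Ec = 0.82, Eb = 0.88, Ea = 0.69
E = 0.82 * 0.88 * 0.69 * 100 = 49.7904%

49.7904 %


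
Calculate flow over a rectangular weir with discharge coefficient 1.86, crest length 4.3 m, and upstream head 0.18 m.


Q = C * L * H^(3/2) = 1.86 * 4.3 * 0.18^1.5 = 1.86 * 4.3 * 0.076368

0.6108 m^3/s


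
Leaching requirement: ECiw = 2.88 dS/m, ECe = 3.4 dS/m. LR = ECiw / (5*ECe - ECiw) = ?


LR = ECiw / (5*ECe - ECiw)
LR = 2.88 / (5*3.4 - 2.88)
LR = 2.88 / 14.1200

0.2040


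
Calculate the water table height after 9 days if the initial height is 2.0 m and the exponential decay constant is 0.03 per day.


m = m0 * exp(-k*t)
m = 2.0 * exp(-0.03 * 9)
m = 2.0 * exp(-0.2700)

1.5268 m


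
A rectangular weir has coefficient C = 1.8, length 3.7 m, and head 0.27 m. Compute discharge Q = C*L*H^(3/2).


Q = C * L * H^(3/2) = 1.8 * 3.7 * 0.27^1.5 = 1.8 * 3.7 * 0.140296

0.9344 m^3/s


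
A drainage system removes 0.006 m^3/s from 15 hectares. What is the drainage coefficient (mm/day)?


DC = Q * 86400 / (A * 10000) * 1000
DC = 0.006 * 86400 / (15 * 10000) * 1000
DC = 518400.0000 / 150000

3.4560 mm/day


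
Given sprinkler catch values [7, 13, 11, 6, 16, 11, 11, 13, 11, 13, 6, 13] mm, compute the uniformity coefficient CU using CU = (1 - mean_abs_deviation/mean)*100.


mean = 10.916667 mm
MAD = 2.291667 mm
CU = (1 - 2.291667/10.916667)*100

79.0076 %


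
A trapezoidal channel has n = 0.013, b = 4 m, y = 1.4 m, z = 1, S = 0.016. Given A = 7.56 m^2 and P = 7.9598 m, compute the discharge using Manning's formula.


R = A/P = 7.56/7.9598 = 0.949773
Q = (1/0.013) * 7.56 * 0.949773^(2/3) * 0.016^0.5

71.0752 m^3/s


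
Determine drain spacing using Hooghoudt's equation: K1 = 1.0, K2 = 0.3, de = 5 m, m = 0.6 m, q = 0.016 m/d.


S^2 = 8*K2*de*m/q + 4*K1*m^2/q
S^2 = 8*0.3*5*0.6/0.016 + 4*1.0*0.6^2/0.016
S = sqrt(540.0000)

23.2379 m


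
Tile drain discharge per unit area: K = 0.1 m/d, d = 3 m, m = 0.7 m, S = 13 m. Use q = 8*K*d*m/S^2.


q = 8*K*d*m/S^2
q = 8*0.1*3*0.7/13^2
q = 1.6800 / 169

0.0099 m/d


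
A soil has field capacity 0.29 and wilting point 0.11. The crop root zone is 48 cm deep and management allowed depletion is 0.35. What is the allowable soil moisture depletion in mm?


SMD = (FC - PWP) * d * MAD * 10
SMD = (0.29 - 0.11) * 48 * 0.35 * 10
SMD = 0.1800 * 48 * 0.35 * 10

30.2400 mm


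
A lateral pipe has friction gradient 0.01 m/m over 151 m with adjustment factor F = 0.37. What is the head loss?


hf = J * L * F = 0.01 * 151 * 0.37 = 0.5587 m

0.5587 m


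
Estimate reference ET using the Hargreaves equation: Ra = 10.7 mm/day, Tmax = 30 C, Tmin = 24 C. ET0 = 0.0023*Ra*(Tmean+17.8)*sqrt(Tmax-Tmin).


Tmean = (Tmax + Tmin)/2 = (30 + 24)/2 = 27.0
ET0 = 0.0023 * 10.7 * (27.0 + 17.8) * sqrt(30 - 24)
ET0 = 0.0023 * 10.7 * 44.8 * 2.449490

2.7006 mm/day


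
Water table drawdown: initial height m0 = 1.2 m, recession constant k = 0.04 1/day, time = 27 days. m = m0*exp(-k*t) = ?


m = m0 * exp(-k*t)
m = 1.2 * exp(-0.04 * 27)
m = 1.2 * exp(-1.0800)

0.4075 m


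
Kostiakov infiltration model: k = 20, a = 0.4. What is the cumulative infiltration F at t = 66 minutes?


F = k * t^a = 20 * 66^0.4
F = 20 * 5.343399

106.8680 mm


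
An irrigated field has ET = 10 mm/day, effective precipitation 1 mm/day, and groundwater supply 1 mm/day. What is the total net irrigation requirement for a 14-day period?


Daily deficit = ET - Pe - GW = 10 - 1 - 1 = 8 mm/day
NIR = 8 * 14 = 112 mm

112.0000 mm


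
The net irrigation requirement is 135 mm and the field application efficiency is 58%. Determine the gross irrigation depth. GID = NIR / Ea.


Ea = 58% = 0.58
GID = NIR / Ea = 135 / 0.58 = 232.7586 mm

232.7586 mm


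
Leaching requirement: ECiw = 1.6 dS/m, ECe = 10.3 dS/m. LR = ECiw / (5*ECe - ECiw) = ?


LR = ECiw / (5*ECe - ECiw)
LR = 1.6 / (5*10.3 - 1.6)
LR = 1.6 / 49.9000

0.0321


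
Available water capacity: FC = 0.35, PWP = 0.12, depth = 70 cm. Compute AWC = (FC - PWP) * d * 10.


AWC = (FC - PWP) * d * 10
AWC = (0.35 - 0.12) * 70 * 10
AWC = 0.2300 * 70 * 10

161.0000 mm


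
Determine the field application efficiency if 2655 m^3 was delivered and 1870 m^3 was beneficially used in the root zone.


Ea = V_root / V_field * 100 = 1870 / 2655 * 100 = 70.4331%

70.4331 %


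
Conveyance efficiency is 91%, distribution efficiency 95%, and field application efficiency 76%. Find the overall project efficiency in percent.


Ec = 0.91, Eb = 0.95, Ea = 0.76
E = 0.91 * 0.95 * 0.76 * 100 = 65.7020%

65.7020 %


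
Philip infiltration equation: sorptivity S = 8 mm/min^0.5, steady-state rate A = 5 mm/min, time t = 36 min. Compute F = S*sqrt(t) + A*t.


F = S*sqrt(t) + A*t
F = 8*sqrt(36) + 5*36
F = 8*6.000000 + 180

228.0000 mm


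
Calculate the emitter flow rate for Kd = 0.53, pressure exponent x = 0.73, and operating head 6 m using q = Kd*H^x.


q = Kd * H^x = 0.53 * 6^0.73 = 0.53 * 3.698711

1.9603 L/h


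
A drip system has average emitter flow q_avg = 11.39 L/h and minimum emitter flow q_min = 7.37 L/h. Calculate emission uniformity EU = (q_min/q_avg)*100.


EU = (q_min/q_avg)*100 = (7.37/11.39)*100 = 64.7059%

64.7059 %


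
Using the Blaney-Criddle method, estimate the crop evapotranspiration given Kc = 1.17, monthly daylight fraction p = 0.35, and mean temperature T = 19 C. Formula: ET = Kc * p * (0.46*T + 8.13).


ET = Kc * p * (0.46*T + 8.13)
ET = 1.17 * 0.35 * (0.46*19 + 8.13)
ET = 1.17 * 0.35 * 16.8700

6.9083 mm/day


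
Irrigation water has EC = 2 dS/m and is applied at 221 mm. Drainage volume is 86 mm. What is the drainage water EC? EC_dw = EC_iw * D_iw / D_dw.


EC_dw = EC_iw * D_iw / D_dw
EC_dw = 2 * 221 / 86
EC_dw = 442 / 86

5.1395 dS/m


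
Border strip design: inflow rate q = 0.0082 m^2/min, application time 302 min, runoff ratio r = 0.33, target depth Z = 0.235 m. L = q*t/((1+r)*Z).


L = q*t/((1+r)*Z)
L = 0.0082*302/((1+0.33)*0.235)
L = 2.4764/0.31255

7.9232 m


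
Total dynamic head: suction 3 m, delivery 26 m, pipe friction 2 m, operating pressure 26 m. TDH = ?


TDH = Hs + Hd + hf + Hp = 3 + 26 + 2 + 26 = 57

57 m


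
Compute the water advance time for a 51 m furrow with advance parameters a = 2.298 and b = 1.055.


t = (L/a)^(1/b)
t = (51/2.298)^(1/1.055)
t = 22.193211^(1/1.055)

18.8816 min


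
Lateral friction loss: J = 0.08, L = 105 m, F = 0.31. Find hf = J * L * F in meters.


hf = J * L * F = 0.08 * 105 * 0.31 = 2.6040 m

2.6040 m


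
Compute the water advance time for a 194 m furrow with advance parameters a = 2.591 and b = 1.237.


t = (L/a)^(1/b)
t = (194/2.591)^(1/1.237)
t = 74.874566^(1/1.237)

32.7511 min


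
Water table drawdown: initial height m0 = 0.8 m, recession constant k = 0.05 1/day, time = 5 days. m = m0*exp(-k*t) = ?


m = m0 * exp(-k*t)
m = 0.8 * exp(-0.05 * 5)
m = 0.8 * exp(-0.2500)

0.6230 m


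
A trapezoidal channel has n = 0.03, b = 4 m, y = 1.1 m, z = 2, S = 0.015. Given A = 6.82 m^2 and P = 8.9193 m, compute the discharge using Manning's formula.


R = A/P = 6.82/8.9193 = 0.764634
Q = (1/0.03) * 6.82 * 0.764634^(2/3) * 0.015^0.5

23.2815 m^3/s


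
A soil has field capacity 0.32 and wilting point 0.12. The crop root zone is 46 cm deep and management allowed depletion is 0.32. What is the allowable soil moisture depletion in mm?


SMD = (FC - PWP) * d * MAD * 10
SMD = (0.32 - 0.12) * 46 * 0.32 * 10
SMD = 0.2000 * 46 * 0.32 * 10

29.4400 mm


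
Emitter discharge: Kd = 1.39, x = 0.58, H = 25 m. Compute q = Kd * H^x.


q = Kd * H^x = 1.39 * 25^0.58 = 1.39 * 6.468524

8.9912 L/h


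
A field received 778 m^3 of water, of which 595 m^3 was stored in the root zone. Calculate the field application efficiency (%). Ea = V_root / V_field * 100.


Ea = V_root / V_field * 100 = 595 / 778 * 100 = 76.4781%

76.4781 %


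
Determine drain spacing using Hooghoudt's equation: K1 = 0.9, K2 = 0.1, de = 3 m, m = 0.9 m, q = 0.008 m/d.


S^2 = 8*K2*de*m/q + 4*K1*m^2/q
S^2 = 8*0.1*3*0.9/0.008 + 4*0.9*0.9^2/0.008
S = sqrt(634.5000)

25.1893 m


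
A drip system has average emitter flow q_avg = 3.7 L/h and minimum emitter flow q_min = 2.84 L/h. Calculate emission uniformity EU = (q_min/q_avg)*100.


EU = (q_min/q_avg)*100 = (2.84/3.7)*100 = 76.7568%

76.7568 %


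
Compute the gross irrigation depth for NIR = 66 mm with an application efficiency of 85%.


Ea = 85% = 0.85
GID = NIR / Ea = 66 / 0.85 = 77.6471 mm

77.6471 mm


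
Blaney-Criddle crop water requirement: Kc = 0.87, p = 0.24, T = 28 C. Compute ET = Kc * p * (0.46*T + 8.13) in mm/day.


ET = Kc * p * (0.46*T + 8.13)
ET = 0.87 * 0.24 * (0.46*28 + 8.13)
ET = 0.87 * 0.24 * 21.0100

4.3869 mm/day


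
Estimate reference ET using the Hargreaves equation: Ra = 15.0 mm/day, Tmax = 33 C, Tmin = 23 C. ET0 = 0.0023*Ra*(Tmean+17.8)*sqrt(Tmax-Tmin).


Tmean = (Tmax + Tmin)/2 = (33 + 23)/2 = 28.0
ET0 = 0.0023 * 15.0 * (28.0 + 17.8) * sqrt(33 - 23)
ET0 = 0.0023 * 15.0 * 45.8 * 3.162278

4.9967 mm/day


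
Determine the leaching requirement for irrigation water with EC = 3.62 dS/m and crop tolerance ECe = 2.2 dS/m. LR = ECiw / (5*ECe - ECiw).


LR = ECiw / (5*ECe - ECiw)
LR = 3.62 / (5*2.2 - 3.62)
LR = 3.62 / 7.3800

0.4905


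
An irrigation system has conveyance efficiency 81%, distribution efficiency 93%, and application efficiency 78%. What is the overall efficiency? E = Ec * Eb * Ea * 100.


Ec = 0.81, Eb = 0.93, Ea = 0.78
E = 0.81 * 0.93 * 0.78 * 100 = 58.7574%

58.7574 %


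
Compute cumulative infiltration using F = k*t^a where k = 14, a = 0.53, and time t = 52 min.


F = k * t^a = 14 * 52^0.53
F = 14 * 8.118612

113.6606 mm


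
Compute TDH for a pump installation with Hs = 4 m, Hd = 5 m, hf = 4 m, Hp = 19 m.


TDH = Hs + Hd + hf + Hp = 4 + 5 + 4 + 19 = 32

32 m


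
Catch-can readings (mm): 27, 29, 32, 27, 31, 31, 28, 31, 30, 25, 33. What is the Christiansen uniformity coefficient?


mean = 29.454545 mm
MAD = 2.049587 mm
CU = (1 - 2.049587/29.454545)*100

93.0415 %


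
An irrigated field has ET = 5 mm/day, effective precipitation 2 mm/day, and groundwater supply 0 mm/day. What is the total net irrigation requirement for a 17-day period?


Daily deficit = ET - Pe - GW = 5 - 2 - 0 = 3 mm/day
NIR = 3 * 17 = 51 mm

51.0000 mm


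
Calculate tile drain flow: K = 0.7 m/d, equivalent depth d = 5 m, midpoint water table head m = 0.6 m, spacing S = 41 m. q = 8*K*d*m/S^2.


q = 8*K*d*m/S^2
q = 8*0.7*5*0.6/41^2
q = 16.8000 / 1681

0.0100 m/d


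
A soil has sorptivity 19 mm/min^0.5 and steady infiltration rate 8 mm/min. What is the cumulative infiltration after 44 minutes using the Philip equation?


F = S*sqrt(t) + A*t
F = 19*sqrt(44) + 8*44
F = 19*6.633250 + 352

478.0317 mm


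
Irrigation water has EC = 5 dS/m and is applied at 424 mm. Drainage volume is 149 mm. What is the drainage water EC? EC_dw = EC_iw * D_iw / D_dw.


EC_dw = EC_iw * D_iw / D_dw
EC_dw = 5 * 424 / 149
EC_dw = 2120 / 149

14.2282 dS/m


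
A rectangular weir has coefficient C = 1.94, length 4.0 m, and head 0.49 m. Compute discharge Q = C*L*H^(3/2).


Q = C * L * H^(3/2) = 1.94 * 4.0 * 0.49^1.5 = 1.94 * 4.0 * 0.343000

2.6617 m^3/s


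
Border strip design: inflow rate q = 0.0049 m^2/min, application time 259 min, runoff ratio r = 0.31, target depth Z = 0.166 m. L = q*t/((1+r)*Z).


L = q*t/((1+r)*Z)
L = 0.0049*259/((1+0.31)*0.166)
L = 1.2691/0.21746

5.8360 m


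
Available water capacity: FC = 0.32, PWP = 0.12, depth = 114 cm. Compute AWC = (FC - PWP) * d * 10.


AWC = (FC - PWP) * d * 10
AWC = (0.32 - 0.12) * 114 * 10
AWC = 0.2000 * 114 * 10

228.0000 mm


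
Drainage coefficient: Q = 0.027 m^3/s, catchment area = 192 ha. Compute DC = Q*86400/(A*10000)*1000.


DC = Q * 86400 / (A * 10000) * 1000
DC = 0.027 * 86400 / (192 * 10000) * 1000
DC = 2332800.0000 / 1920000

1.2150 mm/day


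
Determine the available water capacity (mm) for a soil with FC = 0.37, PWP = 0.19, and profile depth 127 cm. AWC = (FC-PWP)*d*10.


AWC = (FC - PWP) * d * 10
AWC = (0.37 - 0.19) * 127 * 10
AWC = 0.1800 * 127 * 10

228.6000 mm


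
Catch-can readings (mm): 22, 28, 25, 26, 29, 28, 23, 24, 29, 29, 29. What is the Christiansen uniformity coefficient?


mean = 26.545455 mm
MAD = 2.314050 mm
CU = (1 - 2.314050/26.545455)*100

91.2827 %


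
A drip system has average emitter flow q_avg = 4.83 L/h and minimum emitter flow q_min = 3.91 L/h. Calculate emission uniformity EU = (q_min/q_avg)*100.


EU = (q_min/q_avg)*100 = (3.91/4.83)*100 = 80.9524%

80.9524 %


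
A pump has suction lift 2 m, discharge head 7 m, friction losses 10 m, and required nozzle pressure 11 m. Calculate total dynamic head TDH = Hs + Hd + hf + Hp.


TDH = Hs + Hd + hf + Hp = 2 + 7 + 10 + 11 = 30

30 m


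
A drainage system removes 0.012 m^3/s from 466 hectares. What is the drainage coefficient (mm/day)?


DC = Q * 86400 / (A * 10000) * 1000
DC = 0.012 * 86400 / (466 * 10000) * 1000
DC = 1036800.0000 / 4660000

0.2225 mm/day


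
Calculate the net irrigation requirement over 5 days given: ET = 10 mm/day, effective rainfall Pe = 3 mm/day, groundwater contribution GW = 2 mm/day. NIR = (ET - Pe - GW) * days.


Daily deficit = ET - Pe - GW = 10 - 3 - 2 = 5 mm/day
NIR = 5 * 5 = 25 mm

25.0000 mm


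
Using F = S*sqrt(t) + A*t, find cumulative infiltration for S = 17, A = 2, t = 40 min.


F = S*sqrt(t) + A*t
F = 17*sqrt(40) + 2*40
F = 17*6.324555 + 80

187.5174 mm


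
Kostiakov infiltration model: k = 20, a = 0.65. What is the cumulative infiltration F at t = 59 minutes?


F = k * t^a = 20 * 59^0.65
F = 20 * 14.159692

283.1938 mm


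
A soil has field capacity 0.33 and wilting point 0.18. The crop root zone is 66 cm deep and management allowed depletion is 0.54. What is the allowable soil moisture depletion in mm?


SMD = (FC - PWP) * d * MAD * 10
SMD = (0.33 - 0.18) * 66 * 0.54 * 10
SMD = 0.1500 * 66 * 0.54 * 10

53.4600 mm


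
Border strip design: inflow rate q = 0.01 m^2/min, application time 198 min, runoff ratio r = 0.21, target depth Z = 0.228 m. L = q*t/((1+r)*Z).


L = q*t/((1+r)*Z)
L = 0.01*198/((1+0.21)*0.228)
L = 1.98/0.27588

7.1770 m


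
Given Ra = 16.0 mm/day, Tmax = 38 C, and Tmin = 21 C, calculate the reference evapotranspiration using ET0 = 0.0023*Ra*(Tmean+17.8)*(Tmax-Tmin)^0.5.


Tmean = (Tmax + Tmin)/2 = (38 + 21)/2 = 29.5
ET0 = 0.0023 * 16.0 * (29.5 + 17.8) * sqrt(38 - 21)
ET0 = 0.0023 * 16.0 * 47.3 * 4.123106

7.1768 mm/day


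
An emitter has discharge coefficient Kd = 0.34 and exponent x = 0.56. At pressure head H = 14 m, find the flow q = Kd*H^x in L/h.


q = Kd * H^x = 0.34 * 14^0.56 = 0.34 * 4.383608

1.4904 L/h


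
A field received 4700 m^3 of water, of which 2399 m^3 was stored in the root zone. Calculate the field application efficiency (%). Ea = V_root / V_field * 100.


Ea = V_root / V_field * 100 = 2399 / 4700 * 100 = 51.0426%

51.0426 %


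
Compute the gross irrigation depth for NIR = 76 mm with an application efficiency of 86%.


Ea = 86% = 0.86
GID = NIR / Ea = 76 / 0.86 = 88.3721 mm

88.3721 mm


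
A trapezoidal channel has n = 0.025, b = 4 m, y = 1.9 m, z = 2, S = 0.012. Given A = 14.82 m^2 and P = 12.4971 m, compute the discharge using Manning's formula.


R = A/P = 14.82/12.4971 = 1.185875
Q = (1/0.025) * 14.82 * 1.185875^(2/3) * 0.012^0.5

72.7542 m^3/s


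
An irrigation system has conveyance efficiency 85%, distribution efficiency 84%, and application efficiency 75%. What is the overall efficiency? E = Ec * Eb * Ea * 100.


Ec = 0.85, Eb = 0.84, Ea = 0.75
E = 0.85 * 0.84 * 0.75 * 100 = 53.5500%

53.5500 %


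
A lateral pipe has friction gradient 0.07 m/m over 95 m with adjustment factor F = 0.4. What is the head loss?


hf = J * L * F = 0.07 * 95 * 0.4 = 2.6600 m

2.6600 m


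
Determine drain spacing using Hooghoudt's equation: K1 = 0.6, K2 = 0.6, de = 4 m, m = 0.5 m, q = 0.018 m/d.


S^2 = 8*K2*de*m/q + 4*K1*m^2/q
S^2 = 8*0.6*4*0.5/0.018 + 4*0.6*0.5^2/0.018
S = sqrt(566.6667)

23.8048 m


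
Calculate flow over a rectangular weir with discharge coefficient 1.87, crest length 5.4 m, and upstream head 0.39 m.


Q = C * L * H^(3/2) = 1.87 * 5.4 * 0.39^1.5 = 1.87 * 5.4 * 0.243555

2.4594 m^3/s


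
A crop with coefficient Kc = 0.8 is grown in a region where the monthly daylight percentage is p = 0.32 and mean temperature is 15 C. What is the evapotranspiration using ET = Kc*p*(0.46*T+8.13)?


ET = Kc * p * (0.46*T + 8.13)
ET = 0.8 * 0.32 * (0.46*15 + 8.13)
ET = 0.8 * 0.32 * 15.0300

3.8477 mm/day


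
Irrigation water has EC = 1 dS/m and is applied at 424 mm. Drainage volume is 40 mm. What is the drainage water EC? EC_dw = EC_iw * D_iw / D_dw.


EC_dw = EC_iw * D_iw / D_dw
EC_dw = 1 * 424 / 40
EC_dw = 424 / 40

10.6000 dS/m


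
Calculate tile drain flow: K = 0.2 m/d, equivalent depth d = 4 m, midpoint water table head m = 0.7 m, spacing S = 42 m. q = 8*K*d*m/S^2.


q = 8*K*d*m/S^2
q = 8*0.2*4*0.7/42^2
q = 4.4800 / 1764

0.0025 m/d


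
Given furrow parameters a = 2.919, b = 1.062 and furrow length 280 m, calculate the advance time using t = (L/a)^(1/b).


t = (L/a)^(1/b)
t = (280/2.919)^(1/1.062)
t = 95.923261^(1/1.062)

73.4883 min


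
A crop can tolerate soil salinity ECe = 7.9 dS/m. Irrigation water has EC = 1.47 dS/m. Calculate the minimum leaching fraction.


LR = ECiw / (5*ECe - ECiw)
LR = 1.47 / (5*7.9 - 1.47)
LR = 1.47 / 38.0300

0.0387


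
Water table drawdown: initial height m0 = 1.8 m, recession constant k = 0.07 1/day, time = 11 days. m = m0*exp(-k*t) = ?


m = m0 * exp(-k*t)
m = 1.8 * exp(-0.07 * 11)
m = 1.8 * exp(-0.7700)

0.8334 m


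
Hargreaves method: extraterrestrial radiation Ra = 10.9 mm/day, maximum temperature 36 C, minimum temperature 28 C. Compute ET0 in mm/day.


Tmean = (Tmax + Tmin)/2 = (36 + 28)/2 = 32.0
ET0 = 0.0023 * 10.9 * (32.0 + 17.8) * sqrt(36 - 28)
ET0 = 0.0023 * 10.9 * 49.8 * 2.828427

3.5313 mm/day


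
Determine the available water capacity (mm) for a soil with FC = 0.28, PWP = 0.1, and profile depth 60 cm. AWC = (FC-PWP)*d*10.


AWC = (FC - PWP) * d * 10
AWC = (0.28 - 0.1) * 60 * 10
AWC = 0.1800 * 60 * 10

108.0000 mm


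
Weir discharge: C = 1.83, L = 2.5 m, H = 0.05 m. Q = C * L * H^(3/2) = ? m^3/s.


Q = C * L * H^(3/2) = 1.83 * 2.5 * 0.05^1.5 = 1.83 * 2.5 * 0.011180

0.0511 m^3/s


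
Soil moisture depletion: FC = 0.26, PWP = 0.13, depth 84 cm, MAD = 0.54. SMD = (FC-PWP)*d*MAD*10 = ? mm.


SMD = (FC - PWP) * d * MAD * 10
SMD = (0.26 - 0.13) * 84 * 0.54 * 10
SMD = 0.1300 * 84 * 0.54 * 10

58.9680 mm


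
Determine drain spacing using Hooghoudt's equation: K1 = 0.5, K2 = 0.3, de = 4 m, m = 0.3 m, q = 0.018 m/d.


S^2 = 8*K2*de*m/q + 4*K1*m^2/q
S^2 = 8*0.3*4*0.3/0.018 + 4*0.5*0.3^2/0.018
S = sqrt(170.0000)

13.0384 m


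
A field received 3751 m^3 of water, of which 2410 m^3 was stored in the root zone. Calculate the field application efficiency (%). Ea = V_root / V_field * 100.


Ea = V_root / V_field * 100 = 2410 / 3751 * 100 = 64.2495%

64.2495 %


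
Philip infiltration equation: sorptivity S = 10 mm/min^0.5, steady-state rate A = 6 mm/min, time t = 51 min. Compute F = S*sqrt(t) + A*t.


F = S*sqrt(t) + A*t
F = 10*sqrt(51) + 6*51
F = 10*7.141428 + 306

377.4143 mm


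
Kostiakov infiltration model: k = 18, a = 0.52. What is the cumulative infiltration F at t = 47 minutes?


F = k * t^a = 18 * 47^0.52
F = 18 * 7.404417

133.2795 mm


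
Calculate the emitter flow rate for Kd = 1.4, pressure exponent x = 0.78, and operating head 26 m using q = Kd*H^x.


q = Kd * H^x = 1.4 * 26^0.78 = 1.4 * 12.696360

17.7749 L/h


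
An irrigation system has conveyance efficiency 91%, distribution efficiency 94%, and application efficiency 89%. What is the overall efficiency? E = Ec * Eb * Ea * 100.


Ec = 0.91, Eb = 0.94, Ea = 0.89
E = 0.91 * 0.94 * 0.89 * 100 = 76.1306%

76.1306 %


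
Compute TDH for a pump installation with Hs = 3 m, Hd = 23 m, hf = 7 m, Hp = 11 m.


TDH = Hs + Hd + hf + Hp = 3 + 23 + 7 + 11 = 44

44 m


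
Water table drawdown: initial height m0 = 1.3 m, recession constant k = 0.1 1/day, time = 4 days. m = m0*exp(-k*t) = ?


m = m0 * exp(-k*t)
m = 1.3 * exp(-0.1 * 4)
m = 1.3 * exp(-0.4000)

0.8714 m


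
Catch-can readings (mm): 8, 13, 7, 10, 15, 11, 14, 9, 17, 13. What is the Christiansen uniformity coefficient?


mean = 11.700000 mm
MAD = 2.700000 mm
CU = (1 - 2.700000/11.700000)*100

76.9231 %


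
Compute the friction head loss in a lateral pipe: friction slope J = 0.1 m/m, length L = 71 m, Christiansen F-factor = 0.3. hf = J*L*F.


hf = J * L * F = 0.1 * 71 * 0.3 = 2.1300 m

2.1300 m


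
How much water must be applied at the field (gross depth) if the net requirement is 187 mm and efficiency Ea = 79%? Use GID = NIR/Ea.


Ea = 79% = 0.79
GID = NIR / Ea = 187 / 0.79 = 236.7089 mm

236.7089 mm


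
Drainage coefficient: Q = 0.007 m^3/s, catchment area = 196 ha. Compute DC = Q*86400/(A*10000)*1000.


DC = Q * 86400 / (A * 10000) * 1000
DC = 0.007 * 86400 / (196 * 10000) * 1000
DC = 604800.0000 / 1960000

0.3086 mm/day


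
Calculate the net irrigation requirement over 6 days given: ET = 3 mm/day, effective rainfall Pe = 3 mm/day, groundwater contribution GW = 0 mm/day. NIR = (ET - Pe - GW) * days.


Daily deficit = ET - Pe - GW = 3 - 3 - 0 = 0 mm/day
NIR = 0 * 6 = 0 mm

0 mm


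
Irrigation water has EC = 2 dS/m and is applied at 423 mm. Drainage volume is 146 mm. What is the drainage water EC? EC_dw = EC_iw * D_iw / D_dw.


EC_dw = EC_iw * D_iw / D_dw
EC_dw = 2 * 423 / 146
EC_dw = 846 / 146

5.7945 dS/m


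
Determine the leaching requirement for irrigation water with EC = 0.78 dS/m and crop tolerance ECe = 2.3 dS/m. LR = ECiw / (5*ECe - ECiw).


LR = ECiw / (5*ECe - ECiw)
LR = 0.78 / (5*2.3 - 0.78)
LR = 0.78 / 10.7200

0.0728


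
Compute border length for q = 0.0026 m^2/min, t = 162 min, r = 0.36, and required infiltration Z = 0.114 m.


L = q*t/((1+r)*Z)
L = 0.0026*162/((1+0.36)*0.114)
L = 0.4212/0.15504

2.7167 m


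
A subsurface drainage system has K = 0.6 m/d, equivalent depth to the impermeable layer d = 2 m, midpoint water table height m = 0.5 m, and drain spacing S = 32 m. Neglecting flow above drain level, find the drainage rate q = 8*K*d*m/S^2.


q = 8*K*d*m/S^2
q = 8*0.6*2*0.5/32^2
q = 4.8000 / 1024

0.0047 m/d


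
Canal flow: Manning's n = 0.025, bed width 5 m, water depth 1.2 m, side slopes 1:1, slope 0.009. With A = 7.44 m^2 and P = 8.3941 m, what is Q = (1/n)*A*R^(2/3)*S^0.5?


R = A/P = 7.44/8.3941 = 0.886337
Q = (1/0.025) * 7.44 * 0.886337^(2/3) * 0.009^0.5

26.0507 m^3/s


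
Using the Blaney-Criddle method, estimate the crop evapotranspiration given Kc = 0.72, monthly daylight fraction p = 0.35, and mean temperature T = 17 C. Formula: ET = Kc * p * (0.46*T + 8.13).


ET = Kc * p * (0.46*T + 8.13)
ET = 0.72 * 0.35 * (0.46*17 + 8.13)
ET = 0.72 * 0.35 * 15.9500

4.0194 mm/day


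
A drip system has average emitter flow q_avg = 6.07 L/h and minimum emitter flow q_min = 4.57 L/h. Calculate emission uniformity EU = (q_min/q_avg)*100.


EU = (q_min/q_avg)*100 = (4.57/6.07)*100 = 75.2883%

75.2883 %


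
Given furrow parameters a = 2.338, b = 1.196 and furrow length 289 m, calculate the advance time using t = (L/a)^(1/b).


t = (L/a)^(1/b)
t = (289/2.338)^(1/1.196)
t = 123.609923^(1/1.196)

56.1317 min


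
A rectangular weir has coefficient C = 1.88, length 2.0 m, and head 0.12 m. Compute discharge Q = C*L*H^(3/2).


Q = C * L * H^(3/2) = 1.88 * 2.0 * 0.12^1.5 = 1.88 * 2.0 * 0.041569

0.1563 m^3/s


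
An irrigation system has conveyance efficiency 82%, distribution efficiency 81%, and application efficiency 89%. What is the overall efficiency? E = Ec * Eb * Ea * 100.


Ec = 0.82, Eb = 0.81, Ea = 0.89
E = 0.82 * 0.81 * 0.89 * 100 = 59.1138%

59.1138 %


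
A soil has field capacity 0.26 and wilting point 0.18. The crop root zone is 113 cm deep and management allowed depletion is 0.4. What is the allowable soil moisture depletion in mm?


SMD = (FC - PWP) * d * MAD * 10
SMD = (0.26 - 0.18) * 113 * 0.4 * 10
SMD = 0.0800 * 113 * 0.4 * 10

36.1600 mm


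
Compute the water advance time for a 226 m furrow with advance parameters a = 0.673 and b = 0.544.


t = (L/a)^(1/b)
t = (226/0.673)^(1/0.544)
t = 335.809807^(1/0.544)

44010.2665 min


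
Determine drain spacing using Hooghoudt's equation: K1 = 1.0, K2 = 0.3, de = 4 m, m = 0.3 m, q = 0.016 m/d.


S^2 = 8*K2*de*m/q + 4*K1*m^2/q
S^2 = 8*0.3*4*0.3/0.016 + 4*1.0*0.3^2/0.016
S = sqrt(202.5000)

14.2302 m


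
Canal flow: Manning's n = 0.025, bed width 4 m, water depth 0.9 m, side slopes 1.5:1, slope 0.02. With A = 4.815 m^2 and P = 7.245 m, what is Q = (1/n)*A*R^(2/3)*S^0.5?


R = A/P = 4.815/7.245 = 0.664596
Q = (1/0.025) * 4.815 * 0.664596^(2/3) * 0.02^0.5

20.7432 m^3/s


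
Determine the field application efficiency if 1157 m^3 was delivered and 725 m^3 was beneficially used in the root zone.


Ea = V_root / V_field * 100 = 725 / 1157 * 100 = 62.6621%

62.6621 %


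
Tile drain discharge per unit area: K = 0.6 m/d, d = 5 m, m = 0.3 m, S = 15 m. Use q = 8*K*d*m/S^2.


q = 8*K*d*m/S^2
q = 8*0.6*5*0.3/15^2
q = 7.2000 / 225

0.0320 m/d


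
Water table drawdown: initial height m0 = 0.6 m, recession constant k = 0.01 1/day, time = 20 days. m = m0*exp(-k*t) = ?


m = m0 * exp(-k*t)
m = 0.6 * exp(-0.01 * 20)
m = 0.6 * exp(-0.2000)

0.4912 m


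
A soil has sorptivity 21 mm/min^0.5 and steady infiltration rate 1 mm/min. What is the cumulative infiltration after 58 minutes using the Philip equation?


F = S*sqrt(t) + A*t
F = 21*sqrt(58) + 1*58
F = 21*7.615773 + 58

217.9312 mm


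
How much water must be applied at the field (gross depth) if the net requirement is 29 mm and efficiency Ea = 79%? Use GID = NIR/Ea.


Ea = 79% = 0.79
GID = NIR / Ea = 29 / 0.79 = 36.7089 mm

36.7089 mm


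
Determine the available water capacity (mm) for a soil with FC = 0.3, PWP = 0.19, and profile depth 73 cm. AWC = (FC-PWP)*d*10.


AWC = (FC - PWP) * d * 10
AWC = (0.3 - 0.19) * 73 * 10
AWC = 0.1100 * 73 * 10

80.3000 mm


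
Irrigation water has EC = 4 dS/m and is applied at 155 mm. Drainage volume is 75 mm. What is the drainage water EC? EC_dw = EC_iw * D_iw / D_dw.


EC_dw = EC_iw * D_iw / D_dw
EC_dw = 4 * 155 / 75
EC_dw = 620 / 75

8.2667 dS/m


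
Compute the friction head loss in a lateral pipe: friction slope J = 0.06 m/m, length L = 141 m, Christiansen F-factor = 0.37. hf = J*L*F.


hf = J * L * F = 0.06 * 141 * 0.37 = 3.1302 m

3.1302 m


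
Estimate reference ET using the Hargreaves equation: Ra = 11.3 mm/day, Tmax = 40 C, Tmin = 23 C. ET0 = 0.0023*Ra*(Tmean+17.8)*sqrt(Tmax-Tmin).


Tmean = (Tmax + Tmin)/2 = (40 + 23)/2 = 31.5
ET0 = 0.0023 * 11.3 * (31.5 + 17.8) * sqrt(40 - 23)
ET0 = 0.0023 * 11.3 * 49.3 * 4.123106

5.2830 mm/day


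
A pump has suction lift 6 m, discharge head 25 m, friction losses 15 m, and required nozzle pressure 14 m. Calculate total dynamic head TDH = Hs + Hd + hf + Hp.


TDH = Hs + Hd + hf + Hp = 6 + 25 + 15 + 14 = 60

60 m


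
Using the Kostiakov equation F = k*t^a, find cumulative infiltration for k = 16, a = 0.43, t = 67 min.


F = k * t^a = 16 * 67^0.43
F = 16 * 6.098347

97.5736 mm


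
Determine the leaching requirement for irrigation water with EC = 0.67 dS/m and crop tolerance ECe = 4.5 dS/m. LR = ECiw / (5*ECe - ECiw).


LR = ECiw / (5*ECe - ECiw)
LR = 0.67 / (5*4.5 - 0.67)
LR = 0.67 / 21.8300

0.0307


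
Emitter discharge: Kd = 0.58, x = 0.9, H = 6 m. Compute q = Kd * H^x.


q = Kd * H^x = 0.58 * 6^0.9 = 0.58 * 5.015753

2.9091 L/h


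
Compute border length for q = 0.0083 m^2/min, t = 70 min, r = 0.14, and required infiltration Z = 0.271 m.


L = q*t/((1+r)*Z)
L = 0.0083*70/((1+0.14)*0.271)
L = 0.581/0.30894

1.8806 m


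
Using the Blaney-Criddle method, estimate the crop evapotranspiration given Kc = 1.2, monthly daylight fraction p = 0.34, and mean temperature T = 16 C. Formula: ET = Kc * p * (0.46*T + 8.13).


ET = Kc * p * (0.46*T + 8.13)
ET = 1.2 * 0.34 * (0.46*16 + 8.13)
ET = 1.2 * 0.34 * 15.4900

6.3199 mm/day


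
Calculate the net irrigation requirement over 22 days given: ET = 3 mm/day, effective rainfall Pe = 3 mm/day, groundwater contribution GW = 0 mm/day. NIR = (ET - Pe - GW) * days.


Daily deficit = ET - Pe - GW = 3 - 3 - 0 = 0 mm/day
NIR = 0 * 22 = 0 mm

0 mm


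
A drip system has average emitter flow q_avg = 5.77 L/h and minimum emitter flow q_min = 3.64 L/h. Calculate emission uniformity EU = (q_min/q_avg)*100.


EU = (q_min/q_avg)*100 = (3.64/5.77)*100 = 63.0849%

63.0849 %


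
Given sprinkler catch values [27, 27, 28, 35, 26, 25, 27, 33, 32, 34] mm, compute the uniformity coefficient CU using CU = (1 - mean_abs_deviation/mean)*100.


mean = 29.400000 mm
MAD = 3.280000 mm
CU = (1 - 3.280000/29.400000)*100

88.8435 %


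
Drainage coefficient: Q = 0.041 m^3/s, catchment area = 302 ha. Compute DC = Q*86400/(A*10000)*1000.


DC = Q * 86400 / (A * 10000) * 1000
DC = 0.041 * 86400 / (302 * 10000) * 1000
DC = 3542400.0000 / 3020000

1.1730 mm/day


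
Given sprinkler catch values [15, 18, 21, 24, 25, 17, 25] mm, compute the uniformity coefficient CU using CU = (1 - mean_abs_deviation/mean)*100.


mean = 20.714286 mm
MAD = 3.469388 mm
CU = (1 - 3.469388/20.714286)*100

83.2512 %


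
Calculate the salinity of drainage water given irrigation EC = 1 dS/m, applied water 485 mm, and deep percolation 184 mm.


EC_dw = EC_iw * D_iw / D_dw
EC_dw = 1 * 485 / 184
EC_dw = 485 / 184

2.6359 dS/m


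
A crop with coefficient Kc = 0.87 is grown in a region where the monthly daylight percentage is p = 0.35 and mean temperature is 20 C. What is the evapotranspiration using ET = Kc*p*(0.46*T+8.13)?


ET = Kc * p * (0.46*T + 8.13)
ET = 0.87 * 0.35 * (0.46*20 + 8.13)
ET = 0.87 * 0.35 * 17.3300

5.2770 mm/day


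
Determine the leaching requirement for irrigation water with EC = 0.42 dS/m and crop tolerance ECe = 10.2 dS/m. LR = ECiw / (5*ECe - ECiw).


LR = ECiw / (5*ECe - ECiw)
LR = 0.42 / (5*10.2 - 0.42)
LR = 0.42 / 50.5800

0.0083


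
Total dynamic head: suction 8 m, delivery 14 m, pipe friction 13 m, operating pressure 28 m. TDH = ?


TDH = Hs + Hd + hf + Hp = 8 + 14 + 13 + 28 = 63

63 m


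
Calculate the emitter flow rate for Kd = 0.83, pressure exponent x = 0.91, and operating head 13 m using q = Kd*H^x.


q = Kd * H^x = 0.83 * 13^0.91 = 0.83 * 10.320208

8.5658 L/h


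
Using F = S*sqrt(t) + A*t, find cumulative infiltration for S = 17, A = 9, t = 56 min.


F = S*sqrt(t) + A*t
F = 17*sqrt(56) + 9*56
F = 17*7.483315 + 504

631.2164 mm


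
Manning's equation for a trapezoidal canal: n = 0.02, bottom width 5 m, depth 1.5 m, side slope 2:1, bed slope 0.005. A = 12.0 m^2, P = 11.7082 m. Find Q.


R = A/P = 12.0/11.7082 = 1.024923
Q = (1/0.02) * 12.0 * 1.024923^(2/3) * 0.005^0.5

43.1284 m^3/s


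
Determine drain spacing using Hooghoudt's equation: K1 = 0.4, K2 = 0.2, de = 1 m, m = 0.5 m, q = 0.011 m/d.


S^2 = 8*K2*de*m/q + 4*K1*m^2/q
S^2 = 8*0.2*1*0.5/0.011 + 4*0.4*0.5^2/0.011
S = sqrt(109.0909)

10.4447 m


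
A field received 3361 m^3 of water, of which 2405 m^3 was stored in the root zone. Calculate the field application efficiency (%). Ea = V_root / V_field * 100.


Ea = V_root / V_field * 100 = 2405 / 3361 * 100 = 71.5561%

71.5561 %


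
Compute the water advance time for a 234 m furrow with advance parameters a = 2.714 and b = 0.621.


t = (L/a)^(1/b)
t = (234/2.714)^(1/0.621)
t = 86.219602^(1/0.621)

1308.9344 min


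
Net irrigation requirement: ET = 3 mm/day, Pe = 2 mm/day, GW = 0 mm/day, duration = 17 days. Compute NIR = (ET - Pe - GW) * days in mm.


Daily deficit = ET - Pe - GW = 3 - 2 - 0 = 1 mm/day
NIR = 1 * 17 = 17 mm

17.0000 mm


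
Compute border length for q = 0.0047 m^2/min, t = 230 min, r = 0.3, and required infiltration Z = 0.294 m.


L = q*t/((1+r)*Z)
L = 0.0047*230/((1+0.3)*0.294)
L = 1.081/0.3822

2.8284 m


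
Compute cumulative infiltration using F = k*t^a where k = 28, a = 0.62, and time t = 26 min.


F = k * t^a = 28 * 26^0.62
F = 28 * 7.538475

211.0773 mm


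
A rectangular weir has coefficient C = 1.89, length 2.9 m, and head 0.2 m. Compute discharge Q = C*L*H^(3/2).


Q = C * L * H^(3/2) = 1.89 * 2.9 * 0.2^1.5 = 1.89 * 2.9 * 0.089443

0.4902 m^3/s


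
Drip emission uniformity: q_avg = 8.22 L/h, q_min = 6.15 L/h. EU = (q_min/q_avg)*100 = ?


EU = (q_min/q_avg)*100 = (6.15/8.22)*100 = 74.8175%

74.8175 %


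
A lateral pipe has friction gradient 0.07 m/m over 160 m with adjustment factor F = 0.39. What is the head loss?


hf = J * L * F = 0.07 * 160 * 0.39 = 4.3680 m

4.3680 m


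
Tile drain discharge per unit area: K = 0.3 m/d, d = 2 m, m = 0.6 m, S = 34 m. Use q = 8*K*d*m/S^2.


q = 8*K*d*m/S^2
q = 8*0.3*2*0.6/34^2
q = 2.8800 / 1156

0.0025 m/d


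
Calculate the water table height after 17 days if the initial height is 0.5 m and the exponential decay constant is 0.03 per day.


m = m0 * exp(-k*t)
m = 0.5 * exp(-0.03 * 17)
m = 0.5 * exp(-0.5100)

0.3002 m


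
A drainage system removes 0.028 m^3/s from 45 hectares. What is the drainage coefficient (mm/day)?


DC = Q * 86400 / (A * 10000) * 1000
DC = 0.028 * 86400 / (45 * 10000) * 1000
DC = 2419200.0000 / 450000

5.3760 mm/day


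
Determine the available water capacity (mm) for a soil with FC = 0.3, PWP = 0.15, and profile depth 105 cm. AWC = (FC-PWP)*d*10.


AWC = (FC - PWP) * d * 10
AWC = (0.3 - 0.15) * 105 * 10
AWC = 0.1500 * 105 * 10

157.5000 mm


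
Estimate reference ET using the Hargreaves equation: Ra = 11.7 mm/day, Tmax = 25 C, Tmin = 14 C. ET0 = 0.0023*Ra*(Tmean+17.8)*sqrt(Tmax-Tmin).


Tmean = (Tmax + Tmin)/2 = (25 + 14)/2 = 19.5
ET0 = 0.0023 * 11.7 * (19.5 + 17.8) * sqrt(25 - 14)
ET0 = 0.0023 * 11.7 * 37.3 * 3.316625

3.3290 mm/day


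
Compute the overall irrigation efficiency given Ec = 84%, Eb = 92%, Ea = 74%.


Ec = 0.84, Eb = 0.92, Ea = 0.74
E = 0.84 * 0.92 * 0.74 * 100 = 57.1872%

57.1872 %


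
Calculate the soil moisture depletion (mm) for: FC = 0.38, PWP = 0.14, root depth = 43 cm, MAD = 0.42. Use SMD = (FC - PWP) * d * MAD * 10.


SMD = (FC - PWP) * d * MAD * 10
SMD = (0.38 - 0.14) * 43 * 0.42 * 10
SMD = 0.2400 * 43 * 0.42 * 10

43.3440 mm


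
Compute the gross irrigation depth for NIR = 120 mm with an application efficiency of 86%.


Ea = 86% = 0.86
GID = NIR / Ea = 120 / 0.86 = 139.5349 mm

139.5349 mm


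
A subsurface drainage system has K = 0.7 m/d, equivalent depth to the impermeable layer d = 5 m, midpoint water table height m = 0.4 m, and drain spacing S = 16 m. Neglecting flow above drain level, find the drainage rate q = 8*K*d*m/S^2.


q = 8*K*d*m/S^2
q = 8*0.7*5*0.4/16^2
q = 11.2000 / 256

0.0438 m/d


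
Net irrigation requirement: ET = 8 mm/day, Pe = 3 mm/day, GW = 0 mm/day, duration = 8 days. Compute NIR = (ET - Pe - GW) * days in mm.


Daily deficit = ET - Pe - GW = 8 - 3 - 0 = 5 mm/day
NIR = 5 * 8 = 40 mm

40.0000 mm
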